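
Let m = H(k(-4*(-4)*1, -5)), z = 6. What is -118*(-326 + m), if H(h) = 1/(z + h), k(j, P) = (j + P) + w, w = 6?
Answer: 884646/23 ≈ 38463.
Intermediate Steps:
k(j, P) = 6 + P + j (k(j, P) = (j + P) + 6 = (P + j) + 6 = 6 + P + j)
H(h) = 1/(6 + h)
m = 1/23 (m = 1/(6 + (6 - 5 - 4*(-4)*1)) = 1/(6 + (6 - 5 + 16*1)) = 1/(6 + (6 - 5 + 16)) = 1/(6 + 17) = 1/23 ≈ 0.043478)
-118*(-326 + m) = -118*(-326 + 1/23) = -118*(-7497/23) = 884646/23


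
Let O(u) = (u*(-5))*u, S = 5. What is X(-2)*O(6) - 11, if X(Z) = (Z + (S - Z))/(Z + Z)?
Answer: 214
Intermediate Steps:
X(Z) = 5/(2*Z) (X(Z) = (Z + (5 - Z))/(Z + Z) = 5/((2*Z)) = 5*(1/(2*Z)) = 5/(2*Z))
O(u) = -5*u² (O(u) = (-5*u)*u = -5*u²)
X(-2)*O(6) - 11 = ((5/2)/(-2))*(-5*6²) - 11 = ((5/2)*(-½))*(-5*36) - 11 = -5/4*(-180) - 11 = 225 - 11 = 214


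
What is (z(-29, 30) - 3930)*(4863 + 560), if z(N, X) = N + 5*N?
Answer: -22255992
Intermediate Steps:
z(N, X) = 6*N
(z(-29, 30) - 3930)*(4863 + 560) = (6*(-29) - 3930)*(4863 + 560) = (-174 - 3930)*5423 = -4104*5423 = -22255992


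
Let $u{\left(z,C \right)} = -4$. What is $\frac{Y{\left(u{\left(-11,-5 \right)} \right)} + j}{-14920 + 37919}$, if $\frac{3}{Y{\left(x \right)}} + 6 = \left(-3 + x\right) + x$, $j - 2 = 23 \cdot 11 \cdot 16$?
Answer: $\frac{68847}{390983} \approx 0.17609$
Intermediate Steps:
$j = 4050$ ($j = 2 + 23 \cdot 11 \cdot 16 = 2 + 253 \cdot 16 = 2 + 4048 = 4050$)
$Y{\left(x \right)} = \frac{3}{-9 + 2 x}$ ($Y{\left(x \right)} = \frac{3}{-6 + \left(\left(-3 + x\right) + x\right)} = \frac{3}{-6 + \left(-3 + 2 x\right)} = \frac{3}{-9 + 2 x}$)
$\frac{Y{\left(u{\left(-11,-5 \right)} \right)} + j}{-14920 + 37919} = \frac{\frac{3}{-9 + 2 \left(-4\right)} + 4050}{-14920 + 37919} = \frac{\frac{3}{-9 - 8} + 4050}{22999} = \left(\frac{3}{-17} + 4050\right) \frac{1}{22999} = \left(3 \left(- \frac{1}{17}\right) + 4050\right) \frac{1}{22999} = \left(- \frac{3}{17} + 4050\right) \frac{1}{22999} = \frac{68847}{17} \cdot \frac{1}{22999} = \frac{68847}{390983}$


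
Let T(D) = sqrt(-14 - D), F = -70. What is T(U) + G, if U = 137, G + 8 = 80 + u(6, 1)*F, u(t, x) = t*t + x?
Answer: -2518 + I*sqrt(151) ≈ -2518.0 + 12.288*I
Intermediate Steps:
u(t, x) = x + t**2 (u(t, x) = t**2 + x = x + t**2)
G = -2518 (G = -8 + (80 + (1 + 6**2)*(-70)) = -8 + (80 + (1 + 36)*(-70)) = -8 + (80 + 37*(-70)) = -8 + (80 - 2590) = -8 - 2510 = -2518)
T(U) + G = sqrt(-14 - 1*137) - 2518 = sqrt(-14 - 137) - 2518 = sqrt(-151) - 2518 = I*sqrt(151) - 2518 = -2518 + I*sqrt(151)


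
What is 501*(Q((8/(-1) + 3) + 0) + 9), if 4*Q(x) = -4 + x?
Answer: 13527/4 ≈ 3381.8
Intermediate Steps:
Q(x) = -1 + x/4 (Q(x) = (-4 + x)/4 = -1 + x/4)
501*(Q((8/(-1) + 3) + 0) + 9) = 501*((-1 + ((8/(-1) + 3) + 0)/4) + 9) = 501*((-1 + ((8*(-1) + 3) + 0)/4) + 9) = 501*((-1 + ((-8 + 3) + 0)/4) + 9) = 501*((-1 + (-5 + 0)/4) + 9) = 501*((-1 + (1/4)*(-5)) + 9) = 501*((-1 - 5/4) + 9) = 501*(-9/4 + 9) = 501*(27/4) = 13527/4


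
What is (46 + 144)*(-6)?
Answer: -1140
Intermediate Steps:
(46 + 144)*(-6) = 190*(-6) = -1140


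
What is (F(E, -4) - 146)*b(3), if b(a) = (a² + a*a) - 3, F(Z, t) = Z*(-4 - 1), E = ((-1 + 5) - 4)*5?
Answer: -2190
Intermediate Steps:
E = 0 (E = (4 - 4)*5 = 0*5 = 0)
F(Z, t) = -5*Z (F(Z, t) = Z*(-5) = -5*Z)
b(a) = -3 + 2*a² (b(a) = (a² + a²) - 3 = 2*a² - 3 = -3 + 2*a²)
(F(E, -4) - 146)*b(3) = (-5*0 - 146)*(-3 + 2*3²) = (0 - 146)*(-3 + 2*9) = -146*(-3 + 18) = -146*15 = -2190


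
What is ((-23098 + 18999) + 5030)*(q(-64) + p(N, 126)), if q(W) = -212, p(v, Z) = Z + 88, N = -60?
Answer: 1862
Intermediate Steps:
p(v, Z) = 88 + Z
((-23098 + 18999) + 5030)*(q(-64) + p(N, 126)) = ((-23098 + 18999) + 5030)*(-212 + (88 + 126)) = (-4099 + 5030)*(-212 + 214) = 931*2 = 1862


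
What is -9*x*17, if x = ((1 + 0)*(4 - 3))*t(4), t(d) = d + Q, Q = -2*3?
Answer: 306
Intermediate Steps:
Q = -6
t(d) = -6 + d (t(d) = d - 6 = -6 + d)
x = -2 (x = ((1 + 0)*(4 - 3))*(-6 + 4) = (1*1)*(-2) = 1*(-2) = -2)
-9*x*17 = -9*(-2)*17 = 18*17 = 306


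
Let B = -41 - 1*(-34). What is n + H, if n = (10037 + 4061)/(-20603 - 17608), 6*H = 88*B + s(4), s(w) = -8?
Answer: -3988042/38211 ≈ -104.37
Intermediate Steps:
B = -7 (B = -41 + 34 = -7)
H = -104 (H = (88*(-7) - 8)/6 = (-616 - 8)/6 = (1/6)*(-624) = -104)
n = -14098/38211 (n = 14098/(-38211) = 14098*(-1/38211) = -14098/38211 ≈ -0.36895)
n + H = -14098/38211 - 104 = -3988042/38211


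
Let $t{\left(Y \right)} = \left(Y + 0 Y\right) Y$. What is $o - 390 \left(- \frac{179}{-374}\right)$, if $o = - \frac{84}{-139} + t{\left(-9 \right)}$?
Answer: $- \frac{2730654}{25993} \approx -105.05$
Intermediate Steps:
$t{\left(Y \right)} = Y^{2}$ ($t{\left(Y \right)} = \left(Y + 0\right) Y = Y Y = Y^{2}$)
$o = \frac{11343}{139}$ ($o = - \frac{84}{-139} + \left(-9\right)^{2} = \left(-84\right) \left(- \frac{1}{139}\right) + 81 = \frac{84}{139} + 81 = \frac{11343}{139} \approx 81.604$)
$o - 390 \left(- \frac{179}{-374}\right) = \frac{11343}{139} - 390 \left(- \frac{179}{-374}\right) = \frac{11343}{139} - 390 \left(\left(-179\right) \left(- \frac{1}{374}\right)\right) = \frac{11343}{139} - \frac{34905}{187} = - \frac{2730654}{25993}$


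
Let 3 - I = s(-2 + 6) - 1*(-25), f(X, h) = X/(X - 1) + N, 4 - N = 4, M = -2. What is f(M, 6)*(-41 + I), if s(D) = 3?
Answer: -44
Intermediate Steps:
N = 0 (N = 4 - 1*4 = 4 - 4 = 0)
f(X, h) = X/(-1 + X) (f(X, h) = X/(X - 1) + 0 = X/(-1 + X) + 0 = X/(-1 + X))
I = -25 (I = 3 - (3 - 1*(-25)) = 3 - (3 + 25) = 3 - 1*28 = 3 - 28 = -25)
f(M, 6)*(-41 + I) = (-2/(-1 - 2))*(-41 - 25) = -2/(-3)*(-66) = -2*(-⅓)*(-66) = (⅔)*(-66) = -44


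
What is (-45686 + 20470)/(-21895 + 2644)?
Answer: 25216/19251 ≈ 1.3099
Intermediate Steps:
(-45686 + 20470)/(-21895 + 2644) = -25216/(-19251) = -25216*(-1/19251) = 25216/19251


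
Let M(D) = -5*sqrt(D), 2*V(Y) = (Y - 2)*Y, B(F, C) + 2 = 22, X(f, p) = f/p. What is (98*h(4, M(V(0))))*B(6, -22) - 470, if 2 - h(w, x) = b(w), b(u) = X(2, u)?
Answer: 2470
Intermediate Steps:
b(u) = 2/u
B(F, C) = 20 (B(F, C) = -2 + 22 = 20)
V(Y) = Y*(-2 + Y)/2 (V(Y) = ((Y - 2)*Y)/2 = ((-2 + Y)*Y)/2 = (Y*(-2 + Y))/2 = Y*(-2 + Y)/2)
h(w, x) = 2 - 2/w
(98*h(4, M(V(0))))*B(6, -22) - 470 = (98*(2 - 2/4))*20 - 470 = (98*(2 - 2*1/4))*20 - 470 = (98*(2 - 1/2))*20 - 470 = (98*(3/2))*20 - 470 = 147*20 - 470 = 2940 - 470 = 2470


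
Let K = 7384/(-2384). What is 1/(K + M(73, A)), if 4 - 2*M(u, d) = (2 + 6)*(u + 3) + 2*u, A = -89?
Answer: -298/112673 ≈ -0.0026448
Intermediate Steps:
M(u, d) = -10 - 5*u (M(u, d) = 2 - ((2 + 6)*(u + 3) + 2*u)/2 = 2 - (8*(3 + u) + 2*u)/2 = 2 - ((24 + 8*u) + 2*u)/2 = 2 - (24 + 10*u)/2 = 2 + (-12 - 5*u) = -10 - 5*u)
K = -923/298 (K = 7384*(-1/2384) = -923/298 ≈ -3.0973)
1/(K + M(73, A)) = 1/(-923/298 + (-10 - 5*73)) = 1/(-923/298 + (-10 - 365)) = 1/(-923/298 - 375) = 1/(-112673/298) = -298/112673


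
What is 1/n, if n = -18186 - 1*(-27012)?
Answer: 1/8826 ≈ 0.00011330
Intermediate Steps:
n = 8826 (n = -18186 + 27012 = 8826)
1/n = 1/8826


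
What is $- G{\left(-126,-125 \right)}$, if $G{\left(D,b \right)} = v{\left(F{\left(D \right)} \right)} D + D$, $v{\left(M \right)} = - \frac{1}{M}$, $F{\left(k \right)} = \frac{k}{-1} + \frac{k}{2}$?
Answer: $124$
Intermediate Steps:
$F{\left(k \right)} = - \frac{k}{2}$ ($F{\left(k \right)} = k \left(-1\right) + k \frac{1}{2} = - k + \frac{k}{2} = - \frac{k}{2}$)
$G{\left(D,b \right)} = 2 + D$ ($G{\left(D,b \right)} = - \frac{1}{\left(- \frac{1}{2}\right) D} D + D = - \frac{-2}{D} D + D = \frac{2}{D} D + D = 2 + D$)
$- G{\left(-126,-125 \right)} = - (2 - 126) = \left(-1\right) \left(-124\right) = 124$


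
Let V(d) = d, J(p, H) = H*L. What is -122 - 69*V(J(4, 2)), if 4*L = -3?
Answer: -37/2 ≈ -18.500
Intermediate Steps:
L = -3/4 (L = (1/4)*(-3) = -3/4 ≈ -0.75000)
J(p, H) = -3*H/4 (J(p, H) = H*(-3/4) = -3*H/4)
-122 - 69*V(J(4, 2)) = -122 - (-207)*2/4 = -122 - 69*(-3/2) = -122 + 207/2 = -37/2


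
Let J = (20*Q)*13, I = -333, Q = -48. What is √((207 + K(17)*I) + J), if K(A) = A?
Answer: 7*I*√366 ≈ 133.92*I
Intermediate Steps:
J = -12480 (J = (20*(-48))*13 = -960*13 = -12480)
√((207 + K(17)*I) + J) = √((207 + 17*(-333)) - 12480) = √((207 - 5661) - 12480) = √(-5454 - 12480) = √(-17934) = 7*I*√366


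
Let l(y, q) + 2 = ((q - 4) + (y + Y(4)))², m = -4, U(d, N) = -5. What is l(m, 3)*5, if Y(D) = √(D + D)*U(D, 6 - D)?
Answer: 1115 + 500*√2 ≈ 1822.1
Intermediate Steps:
Y(D) = -5*√2*√D (Y(D) = √(D + D)*(-5) = √(2*D)*(-5) = (√2*√D)*(-5) = -5*√2*√D)
l(y, q) = -2 + (-4 + q + y - 10*√2)² (l(y, q) = -2 + ((q - 4) + (y - 5*√2*√4))² = -2 + ((-4 + q) + (y - 5*√2*2))² = -2 + ((-4 + q) + (y - 10*√2))² = -2 + (-4 + q + y - 10*√2)²)
l(m, 3)*5 = (-2 + (-4 + 3 - 4 - 10*√2)²)*5 = (-2 + (-5 - 10*√2)²)*5 = -10 + 5*(-5 - 10*√2)²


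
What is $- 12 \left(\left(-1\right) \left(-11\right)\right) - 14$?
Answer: $-146$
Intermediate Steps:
$- 12 \left(\left(-1\right) \left(-11\right)\right) - 14 = \left(-12\right) 11 - 14 = -132 - 14 = -146$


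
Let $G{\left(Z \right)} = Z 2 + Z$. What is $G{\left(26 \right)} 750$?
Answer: $58500$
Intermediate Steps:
$G{\left(Z \right)} = 3 Z$ ($G{\left(Z \right)} = 2 Z + Z = 3 Z$)
$G{\left(26 \right)} 750 = 3 \cdot 26 \cdot 750 = 78 \cdot 750 = 58500$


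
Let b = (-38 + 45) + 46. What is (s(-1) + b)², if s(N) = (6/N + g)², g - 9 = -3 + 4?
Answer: 4761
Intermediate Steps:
b = 53 (b = 7 + 46 = 53)
g = 10 (g = 9 + (-3 + 4) = 9 + 1 = 10)
s(N) = (10 + 6/N)² (s(N) = (6/N + 10)² = (10 + 6/N)²)
(s(-1) + b)² = (4*(3 + 5*(-1))²/(-1)² + 53)² = (4*1*(3 - 5)² + 53)² = (4*1*(-2)² + 53)² = (4*1*4 + 53)² = (16 + 53)² = 69² = 4761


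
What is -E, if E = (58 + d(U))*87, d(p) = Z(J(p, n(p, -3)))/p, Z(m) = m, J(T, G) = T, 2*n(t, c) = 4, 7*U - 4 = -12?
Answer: -5133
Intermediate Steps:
U = -8/7 (U = 4/7 + (⅐)*(-12) = 4/7 - 12/7 = -8/7 ≈ -1.1429)
n(t, c) = 2 (n(t, c) = (½)*4 = 2)
d(p) = 1 (d(p) = p/p = 1)
E = 5133 (E = (58 + 1)*87 = 59*87 = 5133)
-E = -1*5133 = -5133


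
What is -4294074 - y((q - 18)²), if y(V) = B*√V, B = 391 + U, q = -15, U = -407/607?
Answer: -2614321608/607 ≈ -4.3070e+6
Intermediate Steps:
U = -407/607 (U = -407*1/607 = -407/607 ≈ -0.67051)
B = 236930/607 (B = 391 - 407/607 = 236930/607 ≈ 390.33)
y(V) = 236930*√V/607
-4294074 - y((q - 18)²) = -4294074 - 236930*√((-15 - 18)²)/607 = -4294074 - 236930*√((-33)²)/607 = -4294074 - 236930*√1089/607 = -4294074 - 236930*33/607 = -4294074 - 1*7818690/607 = -4294074 - 7818690/607 = -2614321608/607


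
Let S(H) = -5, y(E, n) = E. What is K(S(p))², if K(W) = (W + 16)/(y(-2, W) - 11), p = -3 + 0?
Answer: 121/169 ≈ 0.71598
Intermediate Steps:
p = -3
K(W) = -16/13 - W/13 (K(W) = (W + 16)/(-2 - 11) = (16 + W)/(-13) = (16 + W)*(-1/13) = -16/13 - W/13)
K(S(p))² = (-16/13 - 1/13*(-5))² = (-16/13 + 5/13)² = (-11/13)² = 121/169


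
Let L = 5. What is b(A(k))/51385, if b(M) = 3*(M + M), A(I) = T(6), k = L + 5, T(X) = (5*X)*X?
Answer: 216/10277 ≈ 0.021018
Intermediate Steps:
T(X) = 5*X²
k = 10 (k = 5 + 5 = 10)
A(I) = 180 (A(I) = 5*6² = 5*36 = 180)
b(M) = 6*M (b(M) = 3*(2*M) = 6*M)
b(A(k))/51385 = (6*180)/51385 = 1080*(1/51385) = 216/10277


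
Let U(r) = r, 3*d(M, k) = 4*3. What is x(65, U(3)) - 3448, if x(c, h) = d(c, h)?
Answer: -3444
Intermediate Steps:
d(M, k) = 4 (d(M, k) = (4*3)/3 = (⅓)*12 = 4)
x(c, h) = 4
x(65, U(3)) - 3448 = 4 - 3448 = -3444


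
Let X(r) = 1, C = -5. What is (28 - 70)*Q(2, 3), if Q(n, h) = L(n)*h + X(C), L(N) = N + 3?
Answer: -672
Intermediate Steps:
L(N) = 3 + N
Q(n, h) = 1 + h*(3 + n) (Q(n, h) = (3 + n)*h + 1 = h*(3 + n) + 1 = 1 + h*(3 + n))
(28 - 70)*Q(2, 3) = (28 - 70)*(1 + 3*(3 + 2)) = -42*(1 + 3*5) = -42*(1 + 15) = -42*16 = -672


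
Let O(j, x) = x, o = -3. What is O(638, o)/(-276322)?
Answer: 3/276322 ≈ 1.0857e-5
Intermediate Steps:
O(638, o)/(-276322) = -3/(-276322) = -3*(-1/276322) = 3/276322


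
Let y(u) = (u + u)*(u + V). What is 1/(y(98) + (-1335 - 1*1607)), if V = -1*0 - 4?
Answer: 1/15482 ≈ 6.4591e-5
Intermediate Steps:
V = -4 (V = 0 - 4 = -4)
y(u) = 2*u*(-4 + u) (y(u) = (u + u)*(u - 4) = (2*u)*(-4 + u) = 2*u*(-4 + u))
1/(y(98) + (-1335 - 1*1607)) = 1/(2*98*(-4 + 98) + (-1335 - 1*1607)) = 1/(2*98*94 + (-1335 - 1607)) = 1/(18424 - 2942) = 1/15482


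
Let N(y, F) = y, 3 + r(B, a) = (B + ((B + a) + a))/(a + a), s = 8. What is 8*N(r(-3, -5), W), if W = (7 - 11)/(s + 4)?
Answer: -56/5 ≈ -11.200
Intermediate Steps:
W = -1/3 (W = (7 - 11)/(8 + 4) = -4/12 = -4*1/12 = -1/3 ≈ -0.33333)
r(B, a) = -3 + (2*B + 2*a)/(2*a) (r(B, a) = -3 + (B + ((B + a) + a))/(a + a) = -3 + (B + (B + 2*a))/((2*a)) = -3 + (2*B + 2*a)*(1/(2*a)) = -3 + (2*B + 2*a)/(2*a))
8*N(r(-3, -5), W) = 8*(-2 - 3/(-5)) = 8*(-2 - 3*(-1/5)) = 8*(-2 + 3/5) = 8*(-7/5) = -56/5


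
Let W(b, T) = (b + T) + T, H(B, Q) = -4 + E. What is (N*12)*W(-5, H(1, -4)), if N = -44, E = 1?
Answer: 5808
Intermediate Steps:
H(B, Q) = -3 (H(B, Q) = -4 + 1 = -3)
W(b, T) = b + 2*T (W(b, T) = (T + b) + T = b + 2*T)
(N*12)*W(-5, H(1, -4)) = (-44*12)*(-5 + 2*(-3)) = -528*(-5 - 6) = -528*(-11) = 5808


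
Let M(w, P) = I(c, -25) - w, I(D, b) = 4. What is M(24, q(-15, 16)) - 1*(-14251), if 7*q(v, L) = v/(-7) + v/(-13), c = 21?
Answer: 14231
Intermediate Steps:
q(v, L) = -20*v/637 (q(v, L) = (v/(-7) + v/(-13))/7 = (v*(-⅐) + v*(-1/13))/7 = (-v/7 - v/13)/7 = (-20*v/91)/7 = -20*v/637)
M(w, P) = 4 - w
M(24, q(-15, 16)) - 1*(-14251) = (4 - 1*24) - 1*(-14251) = (4 - 24) + 14251 = -20 + 14251 = 14231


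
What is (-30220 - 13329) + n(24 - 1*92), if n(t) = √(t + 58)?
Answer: -43549 + I*√10 ≈ -43549.0 + 3.1623*I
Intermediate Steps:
n(t) = √(58 + t)
(-30220 - 13329) + n(24 - 1*92) = (-30220 - 13329) + √(58 + (24 - 1*92)) = -43549 + √(58 + (24 - 92)) = -43549 + √(58 - 68) = -43549 + √(-10) = -43549 + I*√10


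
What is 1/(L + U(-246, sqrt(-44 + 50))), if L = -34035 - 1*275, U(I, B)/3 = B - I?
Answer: -16786/563539565 - 3*sqrt(6)/1127079130 ≈ -2.9793e-5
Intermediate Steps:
U(I, B) = -3*I + 3*B (U(I, B) = 3*(B - I) = -3*I + 3*B)
L = -34310 (L = -34035 - 275 = -34310)
1/(L + U(-246, sqrt(-44 + 50))) = 1/(-34310 + (-3*(-246) + 3*sqrt(-44 + 50))) = 1/(-34310 + (738 + 3*sqrt(6))) = 1/(-33572 + 3*sqrt(6))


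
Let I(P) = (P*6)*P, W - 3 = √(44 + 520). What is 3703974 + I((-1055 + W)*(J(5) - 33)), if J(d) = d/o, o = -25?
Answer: 183163861398/25 - 695733888*√141/25 ≈ 6.9961e+9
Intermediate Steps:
W = 3 + 2*√141 (W = 3 + √(44 + 520) = 3 + √564 = 3 + 2*√141 ≈ 26.749)
J(d) = -d/25 (J(d) = d/(-25) = d*(-1/25) = -d/25)
I(P) = 6*P² (I(P) = (6*P)*P = 6*P²)
3703974 + I((-1055 + W)*(J(5) - 33)) = 3703974 + 6*((-1055 + (3 + 2*√141))*(-1/25*5 - 33))² = 3703974 + 6*((-1052 + 2*√141)*(-⅕ - 33))² = 3703974 + 6*((-1052 + 2*√141)*(-166/5))² = 3703974 + 6*(174632/5 - 332*√141/5)²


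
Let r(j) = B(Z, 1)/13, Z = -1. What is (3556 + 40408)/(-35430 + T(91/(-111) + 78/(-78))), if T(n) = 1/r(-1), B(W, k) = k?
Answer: -43964/35417 ≈ -1.2413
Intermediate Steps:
r(j) = 1/13
T(n) = 13 (T(n) = 1/(1/13) = 13)
(3556 + 40408)/(-35430 + T(91/(-111) + 78/(-78))) = (3556 + 40408)/(-35430 + 13) = 43964/(-35417) = 43964*(-1/35417) = -43964/35417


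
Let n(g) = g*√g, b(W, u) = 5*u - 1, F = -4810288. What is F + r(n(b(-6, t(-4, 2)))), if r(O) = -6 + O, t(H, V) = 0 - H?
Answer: -4810294 + 19*√19 ≈ -4.8102e+6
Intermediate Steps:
t(H, V) = -H
b(W, u) = -1 + 5*u
n(g) = g^(3/2)
F + r(n(b(-6, t(-4, 2)))) = -4810288 + (-6 + (-1 + 5*(-1*(-4)))^(3/2)) = -4810288 + (-6 + (-1 + 5*4)^(3/2)) = -4810288 + (-6 + (-1 + 20)^(3/2)) = -4810288 + (-6 + 19^(3/2)) = -4810288 + (-6 + 19*√19) = -4810294 + 19*√19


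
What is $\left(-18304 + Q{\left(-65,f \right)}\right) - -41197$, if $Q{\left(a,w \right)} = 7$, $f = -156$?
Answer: $22900$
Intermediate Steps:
$\left(-18304 + Q{\left(-65,f \right)}\right) - -41197 = \left(-18304 + 7\right) - -41197 = -18297 + 41197 = 22900$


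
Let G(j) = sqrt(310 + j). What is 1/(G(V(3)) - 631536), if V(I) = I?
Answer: -631536/398837718983 - sqrt(313)/398837718983 ≈ -1.5835e-6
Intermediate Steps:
1/(G(V(3)) - 631536) = 1/(sqrt(310 + 3) - 631536) = 1/(sqrt(313) - 631536) = 1/(-631536 + sqrt(313))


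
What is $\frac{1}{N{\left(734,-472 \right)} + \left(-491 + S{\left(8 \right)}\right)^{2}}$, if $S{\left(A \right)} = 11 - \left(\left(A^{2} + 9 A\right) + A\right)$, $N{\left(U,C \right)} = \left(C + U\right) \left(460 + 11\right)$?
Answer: $\frac{1}{512778} \approx 1.9502 \cdot 10^{-6}$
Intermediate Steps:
$N{\left(U,C \right)} = 471 C + 471 U$ ($N{\left(U,C \right)} = \left(C + U\right) 471 = 471 C + 471 U$)
$S{\left(A \right)} = 11 - A^{2} - 10 A$ ($S{\left(A \right)} = 11 - \left(A^{2} + 10 A\right) = 11 - A^{2} - 10 A$)
$\frac{1}{N{\left(734,-472 \right)} + \left(-491 + S{\left(8 \right)}\right)^{2}} = \frac{1}{\left(471 \left(-472\right) + 471 \cdot 734\right) + \left(-491 - 133\right)^{2}} = \frac{1}{\left(-222312 + 345714\right) + \left(-491 - 133\right)^{2}} = \frac{1}{123402 + \left(-491 - 133\right)^{2}} = \frac{1}{123402 + \left(-624\right)^{2}} = \frac{1}{123402 + 389376} = \frac{1}{512778}$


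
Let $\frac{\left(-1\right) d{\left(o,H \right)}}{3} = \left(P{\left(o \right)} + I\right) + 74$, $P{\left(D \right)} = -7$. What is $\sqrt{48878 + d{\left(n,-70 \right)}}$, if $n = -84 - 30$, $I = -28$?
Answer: $\sqrt{48761} \approx 220.82$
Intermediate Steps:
$n = -114$ ($n = -84 - 30 = -114$)
$d{\left(o,H \right)} = -117$ ($d{\left(o,H \right)} = - 3 \left(\left(-7 - 28\right) + 74\right) = - 3 \left(-35 + 74\right) = \left(-3\right) 39 = -117$)
$\sqrt{48878 + d{\left(n,-70 \right)}} = \sqrt{48878 - 117} = \sqrt{48761}$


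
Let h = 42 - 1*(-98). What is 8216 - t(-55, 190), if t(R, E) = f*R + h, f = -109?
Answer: 2081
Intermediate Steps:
h = 140 (h = 42 + 98 = 140)
t(R, E) = 140 - 109*R (t(R, E) = -109*R + 140 = 140 - 109*R)
8216 - t(-55, 190) = 8216 - (140 - 109*(-55)) = 8216 - (140 + 5995) = 8216 - 1*6135 = 8216 - 6135 = 2081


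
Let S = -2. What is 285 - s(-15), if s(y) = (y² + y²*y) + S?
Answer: 3437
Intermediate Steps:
s(y) = -2 + y² + y³ (s(y) = (y² + y²*y) - 2 = (y² + y³) - 2 = -2 + y² + y³)
285 - s(-15) = 285 - (-2 + (-15)² + (-15)³) = 285 - (-2 + 225 - 3375) = 285 - 1*(-3152) = 285 + 3152 = 3437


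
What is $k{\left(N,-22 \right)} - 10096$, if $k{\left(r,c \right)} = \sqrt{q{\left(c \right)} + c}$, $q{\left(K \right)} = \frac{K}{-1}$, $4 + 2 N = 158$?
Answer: $-10096$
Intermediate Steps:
$N = 77$ ($N = -2 + \frac{1}{2} \cdot 158 = -2 + 79 = 77$)
$q{\left(K \right)} = - K$ ($q{\left(K \right)} = K \left(-1\right) = - K$)
$k{\left(r,c \right)} = 0$ ($k{\left(r,c \right)} = \sqrt{- c + c} = \sqrt{0} = 0$)
$k{\left(N,-22 \right)} - 10096 = 0 - 10096 = -10096$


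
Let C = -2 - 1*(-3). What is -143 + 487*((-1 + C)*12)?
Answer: -143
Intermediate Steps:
C = 1 (C = -2 + 3 = 1)
-143 + 487*((-1 + C)*12) = -143 + 487*((-1 + 1)*12) = -143 + 487*(0*12) = -143 + 487*0 = -143 + 0 = -143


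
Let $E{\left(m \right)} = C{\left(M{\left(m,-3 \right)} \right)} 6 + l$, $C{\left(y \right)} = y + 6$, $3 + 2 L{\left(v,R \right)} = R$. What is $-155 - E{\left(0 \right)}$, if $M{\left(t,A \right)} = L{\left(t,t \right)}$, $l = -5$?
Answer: $-177$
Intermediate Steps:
$L{\left(v,R \right)} = - \frac{3}{2} + \frac{R}{2}$
$M{\left(t,A \right)} = - \frac{3}{2} + \frac{t}{2}$
$C{\left(y \right)} = 6 + y$
$E{\left(m \right)} = 22 + 3 m$ ($E{\left(m \right)} = \left(6 + \left(- \frac{3}{2} + \frac{m}{2}\right)\right) 6 - 5 = \left(\frac{9}{2} + \frac{m}{2}\right) 6 - 5 = \left(27 + 3 m\right) - 5 = 22 + 3 m$)
$-155 - E{\left(0 \right)} = -155 - \left(22 + 3 \cdot 0\right) = -155 - \left(22 + 0\right) = -155 - 22 = -177$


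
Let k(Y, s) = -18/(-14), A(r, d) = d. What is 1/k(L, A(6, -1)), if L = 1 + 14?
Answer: 7/9 ≈ 0.77778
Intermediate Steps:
L = 15
k(Y, s) = 9/7 (k(Y, s) = -18*(-1/14) = 9/7)
1/k(L, A(6, -1)) = 1/(9/7) = 7/9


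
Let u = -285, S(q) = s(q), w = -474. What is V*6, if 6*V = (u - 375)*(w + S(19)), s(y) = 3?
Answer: 310860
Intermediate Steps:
S(q) = 3
V = 51810 (V = ((-285 - 375)*(-474 + 3))/6 = (-660*(-471))/6 = (⅙)*310860 = 51810)
V*6 = 51810*6 = 310860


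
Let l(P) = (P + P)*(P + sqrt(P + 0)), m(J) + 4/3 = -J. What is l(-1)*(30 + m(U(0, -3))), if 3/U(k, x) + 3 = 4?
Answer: 154/3 - 154*I/3 ≈ 51.333 - 51.333*I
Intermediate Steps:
U(k, x) = 3 (U(k, x) = 3/(-3 + 4) = 3/1 = 3*1 = 3)
m(J) = -4/3 - J
l(P) = 2*P*(P + sqrt(P)) (l(P) = (2*P)*(P + sqrt(P)) = 2*P*(P + sqrt(P)))
l(-1)*(30 + m(U(0, -3))) = (2*(-1)**2 + 2*(-1)**(3/2))*(30 + (-4/3 - 1*3)) = (2*1 + 2*(-I))*(30 + (-4/3 - 3)) = (2 - 2*I)*(30 - 13/3) = (2 - 2*I)*(77/3) = 154/3 - 154*I/3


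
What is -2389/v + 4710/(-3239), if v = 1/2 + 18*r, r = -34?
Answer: 9715612/3961297 ≈ 2.4526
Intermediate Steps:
v = -1223/2 (v = 1/2 + 18*(-34) = ½ - 612 = -1223/2 ≈ -611.50)
-2389/v + 4710/(-3239) = -2389/(-1223/2) + 4710/(-3239) = -2389*(-2/1223) + 4710*(-1/3239) = 4778/1223 - 4710/3239 = 9715612/3961297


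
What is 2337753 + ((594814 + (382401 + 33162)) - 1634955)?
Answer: 1713175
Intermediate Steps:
2337753 + ((594814 + (382401 + 33162)) - 1634955) = 2337753 + ((594814 + 415563) - 1634955) = 2337753 + (1010377 - 1634955) = 2337753 - 624578 = 1713175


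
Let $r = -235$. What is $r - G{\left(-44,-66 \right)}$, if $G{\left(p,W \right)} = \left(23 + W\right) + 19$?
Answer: $-211$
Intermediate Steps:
$G{\left(p,W \right)} = 42 + W$
$r - G{\left(-44,-66 \right)} = -235 - \left(42 - 66\right) = -235 - -24 = -235 + 24 = -211$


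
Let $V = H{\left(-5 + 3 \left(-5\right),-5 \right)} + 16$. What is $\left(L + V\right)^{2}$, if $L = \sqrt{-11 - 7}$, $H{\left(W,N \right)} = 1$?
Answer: $271 + 102 i \sqrt{2} \approx 271.0 + 144.25 i$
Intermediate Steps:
$V = 17$ ($V = 1 + 16 = 17$)
$L = 3 i \sqrt{2}$ ($L = \sqrt{-18} = 3 i \sqrt{2} \approx 4.2426 i$)
$\left(L + V\right)^{2} = \left(3 i \sqrt{2} + 17\right)^{2} = \left(17 + 3 i \sqrt{2}\right)^{2}$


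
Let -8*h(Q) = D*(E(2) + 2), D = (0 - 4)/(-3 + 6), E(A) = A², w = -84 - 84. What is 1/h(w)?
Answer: 1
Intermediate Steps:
w = -168
D = -4/3 ≈ -1.3333
h(Q) = 1 (h(Q) = -(-1)*(2² + 2)/6 = -(-1)*(4 + 2)/6 = -(-1)*6/6 = -⅛*(-8) = 1)
1/h(w) = 1/1 = 1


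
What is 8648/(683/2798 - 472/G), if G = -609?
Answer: 313532688/36949 ≈ 8485.5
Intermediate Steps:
8648/(683/2798 - 472/G) = 8648/(683/2798 - 472/(-609)) = 8648/(683*(1/2798) - 472*(-1/609)) = 8648/(683/2798 + 472/609) = 8648/(1736603/1703982) = 8648*(1703982/1736603) = 313532688/36949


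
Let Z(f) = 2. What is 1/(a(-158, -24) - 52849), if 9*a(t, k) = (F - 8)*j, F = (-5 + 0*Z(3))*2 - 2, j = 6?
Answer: -3/158587 ≈ -1.8917e-5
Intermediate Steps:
F = -12 (F = (-5 + 0*2)*2 - 2 = (-5 + 0)*2 - 2 = -5*2 - 2 = -10 - 2 = -12)
a(t, k) = -40/3 (a(t, k) = ((-12 - 8)*6)/9 = (-20*6)/9 = (1/9)*(-120) = -40/3)
1/(a(-158, -24) - 52849) = 1/(-40/3 - 52849) = 1/(-158587/3) = -3/158587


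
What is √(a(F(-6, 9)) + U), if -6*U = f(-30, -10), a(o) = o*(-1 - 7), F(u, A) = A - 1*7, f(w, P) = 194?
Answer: I*√435/3 ≈ 6.9522*I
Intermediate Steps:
F(u, A) = -7 + A (F(u, A) = A - 7 = -7 + A)
a(o) = -8*o (a(o) = o*(-8) = -8*o)
U = -97/3 (U = -⅙*194 = -97/3 ≈ -32.333)
√(a(F(-6, 9)) + U) = √(-8*(-7 + 9) - 97/3) = √(-8*2 - 97/3) = √(-16 - 97/3) = √(-145/3) = I*√435/3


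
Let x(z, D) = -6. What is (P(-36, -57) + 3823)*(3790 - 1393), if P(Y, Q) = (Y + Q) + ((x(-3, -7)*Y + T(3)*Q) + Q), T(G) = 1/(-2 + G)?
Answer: 9185304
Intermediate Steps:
P(Y, Q) = -5*Y + 3*Q (P(Y, Q) = (Y + Q) + ((-6*Y + Q/(-2 + 3)) + Q) = (Q + Y) + ((-6*Y + Q/1) + Q) = (Q + Y) + ((-6*Y + 1*Q) + Q) = (Q + Y) + ((-6*Y + Q) + Q) = (Q + Y) + ((Q - 6*Y) + Q) = (Q + Y) + (-6*Y + 2*Q) = -5*Y + 3*Q)
(P(-36, -57) + 3823)*(3790 - 1393) = ((-5*(-36) + 3*(-57)) + 3823)*(3790 - 1393) = ((180 - 171) + 3823)*2397 = (9 + 3823)*2397 = 3832*2397 = 9185304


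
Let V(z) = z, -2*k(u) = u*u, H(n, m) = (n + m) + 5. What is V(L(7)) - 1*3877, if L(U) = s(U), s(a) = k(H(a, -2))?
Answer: -3927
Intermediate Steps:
H(n, m) = 5 + m + n (H(n, m) = (m + n) + 5 = 5 + m + n)
k(u) = -u**2/2 (k(u) = -u*u/2 = -u**2/2)
s(a) = -(3 + a)**2/2 (s(a) = -(5 - 2 + a)**2/2 = -(3 + a)**2/2)
L(U) = -(3 + U)**2/2
V(L(7)) - 1*3877 = -(3 + 7)**2/2 - 1*3877 = -1/2*10**2 - 3877 = -1/2*100 - 3877 = -50 - 3877 = -3927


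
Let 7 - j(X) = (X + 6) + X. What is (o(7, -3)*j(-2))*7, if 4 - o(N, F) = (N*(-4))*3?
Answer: 3080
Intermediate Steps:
o(N, F) = 4 + 12*N (o(N, F) = 4 - N*(-4)*3 = 4 - (-4*N)*3 = 4 - (-12)*N = 4 + 12*N)
j(X) = 1 - 2*X (j(X) = 7 - ((X + 6) + X) = 7 - ((6 + X) + X) = 7 - (6 + 2*X) = 7 + (-6 - 2*X) = 1 - 2*X)
(o(7, -3)*j(-2))*7 = ((4 + 12*7)*(1 - 2*(-2)))*7 = ((4 + 84)*(1 + 4))*7 = (88*5)*7 = 440*7 = 3080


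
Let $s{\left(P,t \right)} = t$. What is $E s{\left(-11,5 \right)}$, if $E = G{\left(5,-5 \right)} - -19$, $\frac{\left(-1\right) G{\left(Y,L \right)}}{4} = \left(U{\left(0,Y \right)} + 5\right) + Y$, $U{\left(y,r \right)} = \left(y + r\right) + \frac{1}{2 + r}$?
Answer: $- \frac{1455}{7} \approx -207.86$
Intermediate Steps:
$U{\left(y,r \right)} = r + y + \frac{1}{2 + r}$ ($U{\left(y,r \right)} = \left(r + y\right) + \frac{1}{2 + r} = r + y + \frac{1}{2 + r}$)
$G{\left(Y,L \right)} = -20 - 4 Y - \frac{4 \left(1 + Y^{2} + 2 Y\right)}{2 + Y}$ ($G{\left(Y,L \right)} = - 4 \left(\left(\frac{1 + Y^{2} + 2 Y + 2 \cdot 0 + Y 0}{2 + Y} + 5\right) + Y\right) = - 4 \left(\left(\frac{1 + Y^{2} + 2 Y + 0 + 0}{2 + Y} + 5\right) + Y\right) = - 4 \left(\left(\frac{1 + Y^{2} + 2 Y}{2 + Y} + 5\right) + Y\right) = - 4 \left(\left(5 + \frac{1 + Y^{2} + 2 Y}{2 + Y}\right) + Y\right) = - 4 \left(5 + Y + \frac{1 + Y^{2} + 2 Y}{2 + Y}\right) = -20 - 4 Y - \frac{4 \left(1 + Y^{2} + 2 Y\right)}{2 + Y}$)
$E = - \frac{291}{7}$ ($E = \frac{4 \left(-11 - 45 - 2 \cdot 5^{2}\right)}{2 + 5} - -19 = \frac{4 \left(-11 - 45 - 50\right)}{7} + 19 = 4 \cdot \frac{1}{7} \left(-11 - 45 - 50\right) + 19 = 4 \cdot \frac{1}{7} \left(-106\right) + 19 = - \frac{424}{7} + 19 = - \frac{291}{7} \approx -41.571$)
$E s{\left(-11,5 \right)} = \left(- \frac{291}{7}\right) 5 = - \frac{1455}{7}$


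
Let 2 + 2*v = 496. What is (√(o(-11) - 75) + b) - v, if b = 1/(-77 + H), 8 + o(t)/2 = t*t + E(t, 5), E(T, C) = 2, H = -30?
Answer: -26430/107 + √155 ≈ -234.56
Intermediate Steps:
o(t) = -12 + 2*t² (o(t) = -16 + 2*(t*t + 2) = -16 + 2*(t² + 2) = -16 + 2*(2 + t²) = -16 + (4 + 2*t²) = -12 + 2*t²)
v = 247 (v = -1 + (½)*496 = -1 + 248 = 247)
b = -1/107 (b = 1/(-77 - 30) = 1/(-107) = -1/107 ≈ -0.0093458)
(√(o(-11) - 75) + b) - v = (√((-12 + 2*(-11)²) - 75) - 1/107) - 1*247 = (√((-12 + 2*121) - 75) - 1/107) - 247 = (√((-12 + 242) - 75) - 1/107) - 247 = (√(230 - 75) - 1/107) - 247 = (√155 - 1/107) - 247 = (-1/107 + √155) - 247 = -26430/107 + √155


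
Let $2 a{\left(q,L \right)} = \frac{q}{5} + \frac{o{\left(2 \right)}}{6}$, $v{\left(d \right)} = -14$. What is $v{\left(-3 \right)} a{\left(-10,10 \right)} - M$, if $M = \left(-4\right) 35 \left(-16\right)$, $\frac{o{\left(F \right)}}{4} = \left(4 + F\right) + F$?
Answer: $- \frac{6790}{3} \approx -2263.3$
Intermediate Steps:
$o{\left(F \right)} = 16 + 8 F$ ($o{\left(F \right)} = 4 \left(\left(4 + F\right) + F\right) = 4 \left(4 + 2 F\right) = 16 + 8 F$)
$a{\left(q,L \right)} = \frac{8}{3} + \frac{q}{10}$ ($a{\left(q,L \right)} = \frac{\frac{q}{5} + \frac{16 + 8 \cdot 2}{6}}{2} = \frac{q \frac{1}{5} + \left(16 + 16\right) \frac{1}{6}}{2} = \frac{\frac{q}{5} + 32 \cdot \frac{1}{6}}{2} = \frac{\frac{q}{5} + \frac{16}{3}}{2} = \frac{\frac{16}{3} + \frac{q}{5}}{2} = \frac{8}{3} + \frac{q}{10}$)
$M = 2240$ ($M = \left(-140\right) \left(-16\right) = 2240$)
$v{\left(-3 \right)} a{\left(-10,10 \right)} - M = - 14 \left(\frac{8}{3} + \frac{1}{10} \left(-10\right)\right) - 2240 = - 14 \left(\frac{8}{3} - 1\right) - 2240 = \left(-14\right) \frac{5}{3} - 2240 = - \frac{70}{3} - 2240 = - \frac{6790}{3}$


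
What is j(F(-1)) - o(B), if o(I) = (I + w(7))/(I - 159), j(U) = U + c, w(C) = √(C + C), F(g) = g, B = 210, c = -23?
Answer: -478/17 - √14/51 ≈ -28.191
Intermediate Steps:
w(C) = √2*√C (w(C) = √(2*C) = √2*√C)
j(U) = -23 + U (j(U) = U - 23 = -23 + U)
o(I) = (I + √14)/(-159 + I) (o(I) = (I + √2*√7)/(I - 159) = (I + √14)/(-159 + I))
j(F(-1)) - o(B) = (-23 - 1) - (210 + √14)/(-159 + 210) = -24 - (210 + √14)/51 = -24 - (70/17 + √14/51) = -24 + (-70/17 - √14/51) = -478/17 - √14/51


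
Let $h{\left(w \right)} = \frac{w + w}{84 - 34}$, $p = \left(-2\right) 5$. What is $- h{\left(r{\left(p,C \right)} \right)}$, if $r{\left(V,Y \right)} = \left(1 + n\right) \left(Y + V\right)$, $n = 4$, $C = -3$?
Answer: $\frac{13}{5} \approx 2.6$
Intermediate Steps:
$p = -10$
$r{\left(V,Y \right)} = 5 V + 5 Y$ ($r{\left(V,Y \right)} = \left(1 + 4\right) \left(Y + V\right) = 5 \left(V + Y\right) = 5 V + 5 Y$)
$h{\left(w \right)} = \frac{w}{25}$ ($h{\left(w \right)} = \frac{2 w}{50} = 2 w \frac{1}{50} = \frac{w}{25}$)
$- h{\left(r{\left(p,C \right)} \right)} = - \frac{5 \left(-10\right) + 5 \left(-3\right)}{25} = - \frac{-50 - 15}{25} = - \frac{-65}{25} = \left(-1\right) \left(- \frac{13}{5}\right) = \frac{13}{5}$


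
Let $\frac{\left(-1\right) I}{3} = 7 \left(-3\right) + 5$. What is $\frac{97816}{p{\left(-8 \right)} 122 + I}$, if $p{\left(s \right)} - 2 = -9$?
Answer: $- \frac{48908}{403} \approx -121.36$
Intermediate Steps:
$I = 48$ ($I = - 3 \left(7 \left(-3\right) + 5\right) = - 3 \left(-21 + 5\right) = \left(-3\right) \left(-16\right) = 48$)
$p{\left(s \right)} = -7$ ($p{\left(s \right)} = 2 - 9 = -7$)
$\frac{97816}{p{\left(-8 \right)} 122 + I} = \frac{97816}{\left(-7\right) 122 + 48} = \frac{97816}{-854 + 48} = \frac{97816}{-806} = 97816 \left(- \frac{1}{806}\right) = - \frac{48908}{403}$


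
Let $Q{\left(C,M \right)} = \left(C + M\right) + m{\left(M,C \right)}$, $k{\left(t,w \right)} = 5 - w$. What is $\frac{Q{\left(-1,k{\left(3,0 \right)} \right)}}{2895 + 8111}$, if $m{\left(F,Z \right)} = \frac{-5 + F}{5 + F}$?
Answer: $\frac{2}{5503} \approx 0.00036344$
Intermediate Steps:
$m{\left(F,Z \right)} = \frac{-5 + F}{5 + F}$
$Q{\left(C,M \right)} = C + M + \frac{-5 + M}{5 + M}$ ($Q{\left(C,M \right)} = \left(C + M\right) + \frac{-5 + M}{5 + M} = C + M + \frac{-5 + M}{5 + M}$)
$\frac{Q{\left(-1,k{\left(3,0 \right)} \right)}}{2895 + 8111} = \frac{\frac{1}{5 + \left(5 - 0\right)} \left(-5 + \left(5 - 0\right) + \left(5 + \left(5 - 0\right)\right) \left(-1 + \left(5 - 0\right)\right)\right)}{2895 + 8111} = \frac{\frac{1}{5 + \left(5 + 0\right)} \left(-5 + \left(5 + 0\right) + \left(5 + \left(5 + 0\right)\right) \left(-1 + \left(5 + 0\right)\right)\right)}{11006} = \frac{\frac{1}{5 + 5} \left(-5 + 5 + \left(5 + 5\right) \left(-1 + 5\right)\right)}{11006} = \frac{\frac{1}{10} \left(-5 + 5 + 10 \cdot 4\right)}{11006} = \frac{\frac{1}{10} \left(-5 + 5 + 40\right)}{11006} = \frac{\frac{1}{10} \cdot 40}{11006} = \frac{1}{11006} \cdot 4 = \frac{2}{5503}$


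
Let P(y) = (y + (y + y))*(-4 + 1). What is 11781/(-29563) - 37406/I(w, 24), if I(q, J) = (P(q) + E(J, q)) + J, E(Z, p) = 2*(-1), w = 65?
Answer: 64658875/979057 ≈ 66.042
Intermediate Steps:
P(y) = -9*y (P(y) = (y + 2*y)*(-3) = (3*y)*(-3) = -9*y)
E(Z, p) = -2
I(q, J) = -2 + J - 9*q (I(q, J) = (-9*q - 2) + J = (-2 - 9*q) + J = -2 + J - 9*q)
11781/(-29563) - 37406/I(w, 24) = 11781/(-29563) - 37406/(-2 + 24 - 9*65) = 11781*(-1/29563) - 37406/(-2 + 24 - 585) = -693/1739 - 37406/(-563) = -693/1739 - 37406*(-1/563) = -693/1739 + 37406/563 = 64658875/979057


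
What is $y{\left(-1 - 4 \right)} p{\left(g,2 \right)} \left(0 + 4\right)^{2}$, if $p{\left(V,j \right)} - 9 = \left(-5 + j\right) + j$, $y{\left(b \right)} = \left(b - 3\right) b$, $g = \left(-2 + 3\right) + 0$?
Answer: $5120$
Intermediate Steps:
$g = 1$ ($g = 1 + 0 = 1$)
$y{\left(b \right)} = b \left(-3 + b\right)$ ($y{\left(b \right)} = \left(-3 + b\right) b = b \left(-3 + b\right)$)
$p{\left(V,j \right)} = 4 + 2 j$ ($p{\left(V,j \right)} = 9 + \left(\left(-5 + j\right) + j\right) = 9 + \left(-5 + 2 j\right) = 4 + 2 j$)
$y{\left(-1 - 4 \right)} p{\left(g,2 \right)} \left(0 + 4\right)^{2} = \left(-1 - 4\right) \left(-3 - 5\right) \left(4 + 2 \cdot 2\right) \left(0 + 4\right)^{2} = - 5 \left(-3 - 5\right) \left(4 + 4\right) 4^{2} = \left(-5\right) \left(-8\right) 8 \cdot 16 = 40 \cdot 8 \cdot 16 = 320 \cdot 16 = 5120$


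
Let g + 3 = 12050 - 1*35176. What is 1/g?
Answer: -1/23129 ≈ -4.3236e-5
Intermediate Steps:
g = -23129 (g = -3 + (12050 - 1*35176) = -3 + (12050 - 35176) = -3 - 23126 = -23129)
1/g = 1/(-23129) = -1/23129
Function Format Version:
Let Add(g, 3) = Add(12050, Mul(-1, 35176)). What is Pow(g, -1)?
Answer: Rational(-1, 23129) ≈ -4.3236e-5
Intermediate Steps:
g = -23129 (g = Add(-3, Add(12050, Mul(-1, 35176))) = Add(-3, Add(12050, -35176)) = Add(-3, -23126) = -23129)
Pow(g, -1) = Pow(-23129, -1) = Rational(-1, 23129)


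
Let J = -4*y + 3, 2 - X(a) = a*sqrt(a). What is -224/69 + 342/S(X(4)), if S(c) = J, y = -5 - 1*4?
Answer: 4954/897 ≈ 5.5229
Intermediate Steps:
y = -9 (y = -5 - 4 = -9)
X(a) = 2 - a**(3/2) (X(a) = 2 - a*sqrt(a) = 2 - a**(3/2))
J = 39 (J = -4*(-9) + 3 = 36 + 3 = 39)
S(c) = 39
-224/69 + 342/S(X(4)) = -224/69 + 342/39 = -224*1/69 + 342*(1/39) = -224/69 + 114/13 = 4954/897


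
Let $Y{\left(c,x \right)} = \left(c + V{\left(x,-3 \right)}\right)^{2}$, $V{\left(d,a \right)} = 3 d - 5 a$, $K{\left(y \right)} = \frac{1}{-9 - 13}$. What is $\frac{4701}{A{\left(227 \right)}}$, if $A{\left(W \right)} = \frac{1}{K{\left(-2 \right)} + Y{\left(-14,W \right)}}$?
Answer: $\frac{48104049627}{22} \approx 2.1865 \cdot 10^{9}$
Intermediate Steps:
$K{\left(y \right)} = - \frac{1}{22}$ ($K{\left(y \right)} = \frac{1}{-22} = - \frac{1}{22}$)
$V{\left(d,a \right)} = - 5 a + 3 d$
$Y{\left(c,x \right)} = \left(15 + c + 3 x\right)^{2}$ ($Y{\left(c,x \right)} = \left(c + \left(\left(-5\right) \left(-3\right) + 3 x\right)\right)^{2} = \left(c + \left(15 + 3 x\right)\right)^{2} = \left(15 + c + 3 x\right)^{2}$)
$A{\left(W \right)} = \frac{1}{- \frac{1}{22} + \left(1 + 3 W\right)^{2}}$ ($A{\left(W \right)} = \frac{1}{- \frac{1}{22} + \left(15 - 14 + 3 W\right)^{2}} = \frac{1}{- \frac{1}{22} + \left(1 + 3 W\right)^{2}}$)
$\frac{4701}{A{\left(227 \right)}} = \frac{4701}{22 \frac{1}{-1 + 22 \left(1 + 3 \cdot 227\right)^{2}}} = \frac{4701}{22 \frac{1}{-1 + 22 \left(1 + 681\right)^{2}}} = \frac{4701}{22 \frac{1}{-1 + 22 \cdot 682^{2}}} = \frac{4701}{22 \frac{1}{-1 + 22 \cdot 465124}} = \frac{4701}{22 \frac{1}{-1 + 10232728}} = \frac{4701}{22 \cdot \frac{1}{10232727}} = \frac{4701}{\frac{22}{10232727}} = 4701 \cdot \frac{10232727}{22} = \frac{48104049627}{22}$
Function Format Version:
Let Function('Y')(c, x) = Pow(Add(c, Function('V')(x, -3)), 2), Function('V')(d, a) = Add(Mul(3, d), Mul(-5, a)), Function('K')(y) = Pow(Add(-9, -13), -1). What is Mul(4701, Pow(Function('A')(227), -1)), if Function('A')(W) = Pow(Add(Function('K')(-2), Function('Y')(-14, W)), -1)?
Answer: Rational(48104049627, 22) ≈ 2.1865e+9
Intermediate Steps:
Function('K')(y) = Rational(-1, 22) (Function('K')(y) = Pow(-22, -1) = Rational(-1, 22))
Function('V')(d, a) = Add(Mul(-5, a), Mul(3, d))
Function('Y')(c, x) = Pow(Add(15, c, Mul(3, x)), 2) (Function('Y')(c, x) = Pow(Add(c, Add(Mul(-5, -3), Mul(3, x))), 2) = Pow(Add(c, Add(15, Mul(3, x))), 2) = Pow(Add(15, c, Mul(3, x)), 2))
Function('A')(W) = Pow(Add(Rational(-1, 22), Pow(Add(1, Mul(3, W)), 2)), -1) (Function('A')(W) = Pow(Add(Rational(-1, 22), Pow(Add(15, -14, Mul(3, W)), 2)), -1) = Pow(Add(Rational(-1, 22), Pow(Add(1, Mul(3, W)), 2)), -1))
Mul(4701, Pow(Function('A')(227), -1)) = Mul(4701, Pow(Mul(22, Pow(Add(-1, Mul(22, Pow(Add(1, Mul(3, 227)), 2))), -1)), -1)) = Mul(4701, Pow(Mul(22, Pow(Add(-1, Mul(22, Pow(Add(1, 681), 2))), -1)), -1)) = Mul(4701, Pow(Mul(22, Pow(Add(-1, Mul(22, Pow(682, 2))), -1)), -1)) = Mul(4701, Pow(Mul(22, Pow(Add(-1, Mul(22, 465124)), -1)), -1)) = Mul(4701, Pow(Mul(22, Pow(Add(-1, 10232728), -1)), -1)) = Mul(4701, Pow(Mul(22, Pow(10232727, -1)), -1)) = Mul(4701, Pow(Mul(22, Rational(1, 10232727)), -1)) = Mul(4701, Pow(Rational(22, 10232727), -1)) = Mul(4701, Rational(10232727, 22)) = Rational(48104049627, 22)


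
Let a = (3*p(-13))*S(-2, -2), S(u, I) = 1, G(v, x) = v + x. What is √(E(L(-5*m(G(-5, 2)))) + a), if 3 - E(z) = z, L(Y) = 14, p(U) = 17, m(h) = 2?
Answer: 2*√10 ≈ 6.3246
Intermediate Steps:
E(z) = 3 - z
a = 51 (a = (3*17)*1 = 51*1 = 51)
√(E(L(-5*m(G(-5, 2)))) + a) = √((3 - 1*14) + 51) = √((3 - 14) + 51) = √(-11 + 51) = √40 = 2*√10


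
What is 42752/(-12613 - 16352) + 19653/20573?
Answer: -310287751/595896945 ≈ -0.52071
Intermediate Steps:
42752/(-12613 - 16352) + 19653/20573 = 42752/(-28965) + 19653*(1/20573) = 42752*(-1/28965) + 19653/20573 = -42752/28965 + 19653/20573 = -310287751/595896945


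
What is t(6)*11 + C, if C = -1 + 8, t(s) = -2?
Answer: -15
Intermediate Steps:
C = 7
t(6)*11 + C = -2*11 + 7 = -22 + 7 = -15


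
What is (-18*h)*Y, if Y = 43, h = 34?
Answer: -26316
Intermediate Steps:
(-18*h)*Y = -18*34*43 = -612*43 = -26316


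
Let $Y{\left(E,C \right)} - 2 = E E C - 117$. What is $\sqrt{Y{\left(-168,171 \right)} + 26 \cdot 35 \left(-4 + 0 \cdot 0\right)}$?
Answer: $\sqrt{4822549} \approx 2196.0$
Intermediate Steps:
$Y{\left(E,C \right)} = -115 + C E^{2}$ ($Y{\left(E,C \right)} = 2 + \left(E E C - 117\right) = 2 + \left(E^{2} C - 117\right) = 2 + \left(C E^{2} - 117\right) = 2 + \left(-117 + C E^{2}\right) = -115 + C E^{2}$)
$\sqrt{Y{\left(-168,171 \right)} + 26 \cdot 35 \left(-4 + 0 \cdot 0\right)} = \sqrt{\left(-115 + 171 \left(-168\right)^{2}\right) + 26 \cdot 35 \left(-4 + 0 \cdot 0\right)} = \sqrt{\left(-115 + 171 \cdot 28224\right) + 910 \left(-4 + 0\right)} = \sqrt{\left(-115 + 4826304\right) + 910 \left(-4\right)} = \sqrt{4826189 - 3640} = \sqrt{4822549}$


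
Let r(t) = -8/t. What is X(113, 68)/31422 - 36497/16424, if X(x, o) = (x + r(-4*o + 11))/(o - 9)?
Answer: -8829611585221/3973518908136 ≈ -2.2221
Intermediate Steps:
X(x, o) = (x - 8/(11 - 4*o))/(-9 + o) (X(x, o) = (x - 8/(-4*o + 11))/(o - 9) = (x - 8/(11 - 4*o))/(-9 + o))
X(113, 68)/31422 - 36497/16424 = ((8 + 113*(-11 + 4*68))/((-11 + 4*68)*(-9 + 68)))/31422 - 36497/16424 = ((8 + 113*(-11 + 272))/((-11 + 272)*59))*(1/31422) - 36497*1/16424 = ((1/59)*(8 + 113*261)/261)*(1/31422) - 36497/16424 = ((1/261)*(1/59)*(8 + 29493))*(1/31422) - 36497/16424 = ((1/261)*(1/59)*29501)*(1/31422) - 36497/16424 = (29501/15399)*(1/31422) - 36497/16424 = 29501/483867378 - 36497/16424 = -8829611585221/3973518908136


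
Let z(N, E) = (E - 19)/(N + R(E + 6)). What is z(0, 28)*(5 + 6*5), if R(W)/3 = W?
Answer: 105/34 ≈ 3.0882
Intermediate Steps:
R(W) = 3*W
z(N, E) = (-19 + E)/(18 + N + 3*E) (z(N, E) = (E - 19)/(N + 3*(E + 6)) = (-19 + E)/(N + 3*(6 + E)) = (-19 + E)/(N + (18 + 3*E)) = (-19 + E)/(18 + N + 3*E))
z(0, 28)*(5 + 6*5) = ((-19 + 28)/(18 + 0 + 3*28))*(5 + 6*5) = (9/(18 + 0 + 84))*(5 + 30) = (9/102)*35 = ((1/102)*9)*35 = (3/34)*35 = 105/34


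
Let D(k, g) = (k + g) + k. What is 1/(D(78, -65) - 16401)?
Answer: -1/16310 ≈ -6.1312e-5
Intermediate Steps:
D(k, g) = g + 2*k (D(k, g) = (g + k) + k = g + 2*k)
1/(D(78, -65) - 16401) = 1/((-65 + 2*78) - 16401) = 1/((-65 + 156) - 16401) = 1/(91 - 16401) = 1/(-16310) = -1/16310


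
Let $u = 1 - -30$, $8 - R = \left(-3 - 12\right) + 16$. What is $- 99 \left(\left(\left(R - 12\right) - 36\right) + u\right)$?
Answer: $990$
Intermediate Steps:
$R = 7$ ($R = 8 - \left(\left(-3 - 12\right) + 16\right) = 8 - \left(-15 + 16\right) = 8 - 1 = 7$)
$u = 31$ ($u = 1 + 30 = 31$)
$- 99 \left(\left(\left(R - 12\right) - 36\right) + u\right) = - 99 \left(\left(\left(7 - 12\right) - 36\right) + 31\right) = - 99 \left(\left(-5 - 36\right) + 31\right) = - 99 \left(-41 + 31\right) = \left(-99\right) \left(-10\right) = 990$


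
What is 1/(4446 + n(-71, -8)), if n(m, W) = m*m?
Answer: 1/9487 ≈ 0.00010541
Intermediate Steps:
n(m, W) = m**2
1/(4446 + n(-71, -8)) = 1/(4446 + (-71)**2) = 1/(4446 + 5041) = 1/9487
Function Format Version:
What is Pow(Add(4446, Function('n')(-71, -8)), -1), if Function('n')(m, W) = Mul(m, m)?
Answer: Rational(1, 9487) ≈ 0.00010541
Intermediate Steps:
Function('n')(m, W) = Pow(m, 2)
Pow(Add(4446, Function('n')(-71, -8)), -1) = Pow(Add(4446, Pow(-71, 2)), -1) = Pow(Add(4446, 5041), -1) = Pow(9487, -1) = Rational(1, 9487)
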